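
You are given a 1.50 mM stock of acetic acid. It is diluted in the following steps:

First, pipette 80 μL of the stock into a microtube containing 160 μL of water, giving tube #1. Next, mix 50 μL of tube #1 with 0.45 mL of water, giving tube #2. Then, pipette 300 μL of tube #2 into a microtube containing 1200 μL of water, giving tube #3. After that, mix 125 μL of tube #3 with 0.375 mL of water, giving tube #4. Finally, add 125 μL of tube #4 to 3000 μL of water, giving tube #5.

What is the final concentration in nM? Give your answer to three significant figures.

100 nM

Step 1: 80 μL + 160 μL = 240 μL total → factor 240/80 = 3
Step 2: 50 μL + 0.45 mL = 500 μL total → factor 500/50 = 10
Step 3: 300 μL + 1200 μL = 1500 μL total → factor 1500/300 = 5
Step 4: 125 μL + 0.375 mL = 500 μL total → factor 500/125 = 4
Step 5: 125 μL + 3000 μL = 3125 μL total → factor 3125/125 = 25
Overall dilution factor = 3 × 10 × 5 × 4 × 25 = 15000
Final = 1.50 mM / 15000 = 0.0001000 mM = 100 nM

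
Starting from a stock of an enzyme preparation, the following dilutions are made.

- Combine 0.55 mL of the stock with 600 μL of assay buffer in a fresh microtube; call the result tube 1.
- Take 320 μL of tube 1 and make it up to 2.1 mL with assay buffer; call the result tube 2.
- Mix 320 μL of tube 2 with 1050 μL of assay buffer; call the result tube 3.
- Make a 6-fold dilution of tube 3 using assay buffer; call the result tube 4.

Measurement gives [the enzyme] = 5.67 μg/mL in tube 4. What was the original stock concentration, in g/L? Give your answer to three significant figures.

2.00 g/L

Step 1: 0.55 mL + 600 μL = 1.15 mL total → factor 1.15/0.55 = 2.0909
Step 2: 320 μL brought to 2.1 mL → factor 2100/320 = 6.5625
Step 3: 320 μL + 1050 μL = 1370 μL total → factor 1370/320 = 4.2812
Step 4: 6-fold → factor 6
Overall dilution factor = 2.0909 × 6.5625 × 4.2812 × 6 = 352.47
Stock = 5.67 μg/mL × 352.47 = 1999 μg/mL = 2.00 g/L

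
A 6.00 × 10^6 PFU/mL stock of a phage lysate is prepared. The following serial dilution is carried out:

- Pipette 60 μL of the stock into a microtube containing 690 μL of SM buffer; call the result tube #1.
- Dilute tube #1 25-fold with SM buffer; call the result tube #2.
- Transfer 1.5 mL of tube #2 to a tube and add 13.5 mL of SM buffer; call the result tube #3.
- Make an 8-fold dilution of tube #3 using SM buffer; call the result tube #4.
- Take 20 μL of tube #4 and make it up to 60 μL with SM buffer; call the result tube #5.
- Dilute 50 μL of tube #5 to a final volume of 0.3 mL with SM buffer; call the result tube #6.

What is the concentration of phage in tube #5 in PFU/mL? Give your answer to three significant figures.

80.0 PFU/mL

Step 1: 60 μL + 690 μL = 750 μL total → factor 750/60 = 12.5
Step 2: 25-fold → factor 25
Step 3: 1.5 mL + 13.5 mL = 15 mL total → factor 15/1.5 = 10
Step 4: 8-fold → factor 8
Step 5: 20 μL brought to 60 μL → factor 60/20 = 3
Dilution factor through tube #5 = 12.5 × 25 × 10 × 8 × 3 = 75000
[tube #5] = 6.00 × 10^6 PFU/mL / 75000 = 80.0 PFU/mL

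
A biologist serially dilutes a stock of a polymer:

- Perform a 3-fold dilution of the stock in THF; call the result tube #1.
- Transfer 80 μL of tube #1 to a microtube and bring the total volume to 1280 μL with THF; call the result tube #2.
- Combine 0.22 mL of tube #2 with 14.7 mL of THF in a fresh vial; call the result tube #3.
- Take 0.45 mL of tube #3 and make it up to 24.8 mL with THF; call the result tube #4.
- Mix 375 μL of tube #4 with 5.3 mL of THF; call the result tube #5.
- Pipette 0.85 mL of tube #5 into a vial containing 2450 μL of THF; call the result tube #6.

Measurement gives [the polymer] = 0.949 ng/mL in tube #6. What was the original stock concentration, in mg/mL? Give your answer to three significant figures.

10.0 mg/mL

Step 1: 3-fold → factor 3
Step 2: 80 μL brought to 1280 μL → factor 1280/80 = 16
Step 3: 0.22 mL + 14.7 mL = 14.92 mL total → factor 14.92/0.22 = 67.818
Step 4: 0.45 mL brought to 24.8 mL → factor 24.8/0.45 = 55.111
Step 5: 375 μL + 5.3 mL = 5675 μL total → factor 5675/375 = 15.133
Step 6: 0.85 mL + 2450 μL = 3.3 mL total → factor 3.3/0.85 = 3.8824
Overall dilution factor = 3 × 16 × 67.818 × 55.111 × 15.133 × 3.8824 = 1.054 × 10^7
Stock = 0.949 ng/mL × 1.054 × 10^7 = 1.000 × 10^7 ng/mL = 10.0 mg/mL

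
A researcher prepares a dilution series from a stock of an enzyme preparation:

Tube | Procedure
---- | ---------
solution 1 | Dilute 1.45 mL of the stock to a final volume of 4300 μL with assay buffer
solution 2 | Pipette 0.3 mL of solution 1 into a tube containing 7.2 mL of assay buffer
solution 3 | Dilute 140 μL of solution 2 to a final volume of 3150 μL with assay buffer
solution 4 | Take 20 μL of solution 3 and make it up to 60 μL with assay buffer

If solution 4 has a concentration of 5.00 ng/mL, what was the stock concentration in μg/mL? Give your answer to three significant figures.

25.0 μg/mL

Step 1: 1.45 mL brought to 4300 μL → factor 4.3/1.45 = 2.9655
Step 2: 0.3 mL + 7.2 mL = 7.5 mL total → factor 7.5/0.3 = 25
Step 3: 140 μL brought to 3150 μL → factor 3150/140 = 22.5
Step 4: 20 μL brought to 60 μL → factor 60/20 = 3
Overall dilution factor = 2.9655 × 25 × 22.5 × 3 = 5004.3
Stock = 5.00 ng/mL × 5004.3 = 2.502 × 10^4 ng/mL = 25.0 μg/mL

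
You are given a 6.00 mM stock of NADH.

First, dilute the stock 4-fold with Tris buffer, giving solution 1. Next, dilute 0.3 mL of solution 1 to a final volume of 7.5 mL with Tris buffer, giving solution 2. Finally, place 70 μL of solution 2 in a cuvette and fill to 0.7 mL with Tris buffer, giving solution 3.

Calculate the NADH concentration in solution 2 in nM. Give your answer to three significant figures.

6.00 × 10^4 nM

Step 1: 4-fold → factor 4
Step 2: 0.3 mL brought to 7.5 mL → factor 7.5/0.3 = 25
Dilution factor through solution 2 = 4 × 25 = 100
[solution 2] = 6.00 mM / 100 = 0.06000 mM = 6.00 × 10^4 nM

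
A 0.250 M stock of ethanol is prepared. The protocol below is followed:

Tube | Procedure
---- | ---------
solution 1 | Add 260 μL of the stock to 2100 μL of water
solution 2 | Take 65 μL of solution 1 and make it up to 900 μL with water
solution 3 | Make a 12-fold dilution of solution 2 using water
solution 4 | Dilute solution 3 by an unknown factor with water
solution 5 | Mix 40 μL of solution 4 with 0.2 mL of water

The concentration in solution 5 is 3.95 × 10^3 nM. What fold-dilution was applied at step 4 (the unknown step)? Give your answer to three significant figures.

Step 1: 260 μL + 2100 μL = 2360 μL total → factor 2360/260 = 9.0769
Step 2: 65 μL brought to 900 μL → factor 900/65 = 13.846
Step 3: 12-fold → factor 12
Step 4: unknown factor x
Step 5: 40 μL + 0.2 mL = 240 μL total → factor 240/40 = 6
Product of known-step factors = 9049
Overall factor = 0.250 M / (3.95 × 10^3 nM) = 63291
x = 63291 / 9049 = 6.99

6.99-fold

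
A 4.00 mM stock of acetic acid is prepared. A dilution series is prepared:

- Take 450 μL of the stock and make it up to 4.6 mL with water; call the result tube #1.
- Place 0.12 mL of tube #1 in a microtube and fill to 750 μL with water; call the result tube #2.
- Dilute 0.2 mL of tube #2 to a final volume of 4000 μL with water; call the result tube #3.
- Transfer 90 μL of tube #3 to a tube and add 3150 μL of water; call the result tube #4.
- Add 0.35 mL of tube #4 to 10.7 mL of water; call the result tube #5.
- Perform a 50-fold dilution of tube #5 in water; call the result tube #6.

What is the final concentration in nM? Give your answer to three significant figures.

Step 1: 450 μL brought to 4.6 mL → factor 4600/450 = 10.222
Step 2: 0.12 mL brought to 750 μL → factor 0.75/0.12 = 6.25
Step 3: 0.2 mL brought to 4000 μL → factor 4/0.2 = 20
Step 4: 90 μL + 3150 μL = 3240 μL total → factor 3240/90 = 36
Step 5: 0.35 mL + 10.7 mL = 11.05 mL total → factor 11.05/0.35 = 31.571
Step 6: 50-fold → factor 50
Overall dilution factor = 10.222 × 6.25 × 20 × 36 × 31.571 × 50 = 7.2614 × 10^7
Final = 4.00 mM / 7.2614 × 10^7 = 5.509 × 10^-8 mM = 0.0551 nM

0.0551 nM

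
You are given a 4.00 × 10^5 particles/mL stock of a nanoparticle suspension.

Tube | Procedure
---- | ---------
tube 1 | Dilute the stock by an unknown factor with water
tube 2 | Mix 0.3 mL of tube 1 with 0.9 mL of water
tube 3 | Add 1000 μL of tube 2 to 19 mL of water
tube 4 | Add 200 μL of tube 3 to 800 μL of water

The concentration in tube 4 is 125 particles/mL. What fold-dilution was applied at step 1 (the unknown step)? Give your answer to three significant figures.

8.00-fold

Step 1: unknown factor x
Step 2: 0.3 mL + 0.9 mL = 1.2 mL total → factor 1.2/0.3 = 4
Step 3: 1000 μL + 19 mL = 20000 μL total → factor 20000/1000 = 20
Step 4: 200 μL + 800 μL = 1000 μL total → factor 1000/200 = 5
Product of known-step factors = 400
Overall factor = 4.00 × 10^5 particles/mL / (125 particles/mL) = 3200
x = 3200 / 400 = 8.00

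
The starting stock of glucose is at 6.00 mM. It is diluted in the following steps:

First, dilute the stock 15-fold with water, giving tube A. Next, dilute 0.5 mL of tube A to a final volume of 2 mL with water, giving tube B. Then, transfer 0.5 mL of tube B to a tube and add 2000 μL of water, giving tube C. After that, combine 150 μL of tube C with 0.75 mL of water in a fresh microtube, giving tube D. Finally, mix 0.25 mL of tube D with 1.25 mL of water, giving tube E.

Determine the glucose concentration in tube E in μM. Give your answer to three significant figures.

0.556 μM

Step 1: 15-fold → factor 15
Step 2: 0.5 mL brought to 2 mL → factor 2/0.5 = 4
Step 3: 0.5 mL + 2000 μL = 2.5 mL total → factor 2.5/0.5 = 5
Step 4: 150 μL + 0.75 mL = 900 μL total → factor 900/150 = 6
Step 5: 0.25 mL + 1.25 mL = 1.5 mL total → factor 1.5/0.25 = 6
Overall dilution factor = 15 × 4 × 5 × 6 × 6 = 10800
Final = 6.00 mM / 10800 = 0.0005556 mM = 0.556 μM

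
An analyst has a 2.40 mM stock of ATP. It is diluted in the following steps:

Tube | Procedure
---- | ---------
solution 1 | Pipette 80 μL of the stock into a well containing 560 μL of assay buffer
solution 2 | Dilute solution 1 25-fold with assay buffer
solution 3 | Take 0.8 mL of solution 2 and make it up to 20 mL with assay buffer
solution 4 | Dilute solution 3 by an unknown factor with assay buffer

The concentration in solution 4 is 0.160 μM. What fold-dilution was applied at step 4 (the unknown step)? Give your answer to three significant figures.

Step 1: 80 μL + 560 μL = 640 μL total → factor 640/80 = 8
Step 2: 25-fold → factor 25
Step 3: 0.8 mL brought to 20 mL → factor 20/0.8 = 25
Step 4: unknown factor x
Product of known-step factors = 5000
Overall factor = 2.40 mM / (0.160 μM) = 15000
x = 15000 / 5000 = 3.00

3.00-fold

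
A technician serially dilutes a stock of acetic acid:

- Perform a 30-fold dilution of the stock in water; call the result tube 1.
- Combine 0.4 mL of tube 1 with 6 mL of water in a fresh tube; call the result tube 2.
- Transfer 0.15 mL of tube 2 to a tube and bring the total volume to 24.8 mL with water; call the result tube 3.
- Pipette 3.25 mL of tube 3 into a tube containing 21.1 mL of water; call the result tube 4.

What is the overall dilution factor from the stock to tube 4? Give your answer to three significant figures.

5.95 × 10^5

Step 1: 30-fold → factor 30
Step 2: 0.4 mL + 6 mL = 6.4 mL total → factor 6.4/0.4 = 16
Step 3: 0.15 mL brought to 24.8 mL → factor 24.8/0.15 = 165.33
Step 4: 3.25 mL + 21.1 mL = 24.35 mL total → factor 24.35/3.25 = 7.4923
Overall dilution factor = 30 × 16 × 165.33 × 7.4923 = 5.9459 × 10^5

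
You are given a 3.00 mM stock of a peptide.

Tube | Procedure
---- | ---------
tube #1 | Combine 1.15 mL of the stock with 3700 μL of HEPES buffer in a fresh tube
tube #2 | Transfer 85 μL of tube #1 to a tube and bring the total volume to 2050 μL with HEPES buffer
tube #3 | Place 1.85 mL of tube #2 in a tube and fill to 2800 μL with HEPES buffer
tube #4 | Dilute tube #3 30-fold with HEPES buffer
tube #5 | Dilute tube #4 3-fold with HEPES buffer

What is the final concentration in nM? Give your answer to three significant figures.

Step 1: 1.15 mL + 3700 μL = 4.85 mL total → factor 4.85/1.15 = 4.2174
Step 2: 85 μL brought to 2050 μL → factor 2050/85 = 24.118
Step 3: 1.85 mL brought to 2800 μL → factor 2.8/1.85 = 1.5135
Step 4: 30-fold → factor 30
Step 5: 3-fold → factor 3
Overall dilution factor = 4.2174 × 24.118 × 1.5135 × 30 × 3 = 13855
Final = 3.00 mM / 13855 = 0.0002165 mM = 217 nM

217 nM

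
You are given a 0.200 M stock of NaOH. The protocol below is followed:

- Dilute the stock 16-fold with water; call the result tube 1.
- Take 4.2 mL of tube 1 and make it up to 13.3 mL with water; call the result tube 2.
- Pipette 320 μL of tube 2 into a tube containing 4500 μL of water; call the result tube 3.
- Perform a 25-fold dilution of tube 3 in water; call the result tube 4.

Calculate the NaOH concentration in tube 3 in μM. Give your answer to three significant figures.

Step 1: 16-fold → factor 16
Step 2: 4.2 mL brought to 13.3 mL → factor 13.3/4.2 = 3.1667
Step 3: 320 μL + 4500 μL = 4820 μL total → factor 4820/320 = 15.062
Dilution factor through tube 3 = 16 × 3.1667 × 15.062 = 763.17
[tube 3] = 0.200 M / 763.17 = 0.0002621 M = 262 μM

262 μM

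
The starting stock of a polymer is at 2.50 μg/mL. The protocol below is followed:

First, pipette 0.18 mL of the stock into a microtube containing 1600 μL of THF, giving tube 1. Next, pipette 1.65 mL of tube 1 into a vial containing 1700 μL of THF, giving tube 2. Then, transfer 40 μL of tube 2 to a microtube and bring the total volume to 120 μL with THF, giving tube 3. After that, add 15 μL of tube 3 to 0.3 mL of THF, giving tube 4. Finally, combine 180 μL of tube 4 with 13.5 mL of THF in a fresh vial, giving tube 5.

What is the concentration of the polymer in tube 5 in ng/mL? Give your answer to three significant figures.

Step 1: 0.18 mL + 1600 μL = 1.78 mL total → factor 1.78/0.18 = 9.8889
Step 2: 1.65 mL + 1700 μL = 3.35 mL total → factor 3.35/1.65 = 2.0303
Step 3: 40 μL brought to 120 μL → factor 120/40 = 3
Step 4: 15 μL + 0.3 mL = 315 μL total → factor 315/15 = 21
Step 5: 180 μL + 13.5 mL = 13680 μL total → factor 13680/180 = 76
Overall dilution factor = 9.8889 × 2.0303 × 3 × 21 × 76 = 96131
Final = 2.50 μg/mL / 96131 = 2.601 × 10^-5 μg/mL = 0.0260 ng/mL

0.0260 ng/mL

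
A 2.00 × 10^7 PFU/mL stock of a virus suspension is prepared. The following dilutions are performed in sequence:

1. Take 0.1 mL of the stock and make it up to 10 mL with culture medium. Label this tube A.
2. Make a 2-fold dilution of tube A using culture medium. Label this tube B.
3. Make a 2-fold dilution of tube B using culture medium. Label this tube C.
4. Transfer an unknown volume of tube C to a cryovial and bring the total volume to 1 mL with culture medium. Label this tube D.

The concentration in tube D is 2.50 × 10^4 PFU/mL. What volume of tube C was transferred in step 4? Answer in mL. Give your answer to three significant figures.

Step 1: 0.1 mL brought to 10 mL → factor 10/0.1 = 100
Step 2: 2-fold → factor 2
Step 3: 2-fold → factor 2
Step 4: v brought to 1 mL → factor = 1 mL/v
Product of known-step factors = 400
Overall factor = 2.00 × 10^7 PFU/mL / (2.50 × 10^4 PFU/mL) = 800
Step-4 factor = 800 / 400 = 2
v = 1 mL / 2 = 0.500 mL

0.500 mL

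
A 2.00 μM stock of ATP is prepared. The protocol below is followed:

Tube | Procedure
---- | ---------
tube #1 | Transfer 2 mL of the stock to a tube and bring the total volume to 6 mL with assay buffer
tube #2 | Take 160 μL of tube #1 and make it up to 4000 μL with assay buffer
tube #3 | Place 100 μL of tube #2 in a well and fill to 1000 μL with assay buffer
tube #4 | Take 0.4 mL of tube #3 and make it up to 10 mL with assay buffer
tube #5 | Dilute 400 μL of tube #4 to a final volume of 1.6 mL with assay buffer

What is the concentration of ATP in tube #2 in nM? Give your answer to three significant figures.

Step 1: 2 mL brought to 6 mL → factor 6/2 = 3
Step 2: 160 μL brought to 4000 μL → factor 4000/160 = 25
Dilution factor through tube #2 = 3 × 25 = 75
[tube #2] = 2.00 μM / 75 = 0.02667 μM = 26.7 nM

26.7 nM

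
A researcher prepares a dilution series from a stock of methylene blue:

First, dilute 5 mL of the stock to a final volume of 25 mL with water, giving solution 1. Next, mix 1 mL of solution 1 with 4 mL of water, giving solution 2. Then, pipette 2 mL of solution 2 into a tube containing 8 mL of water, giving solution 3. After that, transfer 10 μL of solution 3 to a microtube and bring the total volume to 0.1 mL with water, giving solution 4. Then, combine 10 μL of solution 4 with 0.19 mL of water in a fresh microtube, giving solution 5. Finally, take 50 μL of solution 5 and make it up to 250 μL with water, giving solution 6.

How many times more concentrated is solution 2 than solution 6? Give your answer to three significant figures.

Step 1: 5 mL brought to 25 mL → factor 25/5 = 5
Step 2: 1 mL + 4 mL = 5 mL total → factor 5/1 = 5
Step 3: 2 mL + 8 mL = 10 mL total → factor 10/2 = 5
Step 4: 10 μL brought to 0.1 mL → factor 100/10 = 10
Step 5: 10 μL + 0.19 mL = 200 μL total → factor 200/10 = 20
Step 6: 50 μL brought to 250 μL → factor 250/50 = 5
Dilution factor to solution 2 = 25; to solution 6 = 1.25 × 10^5
[solution 2]/[solution 6] = (factor to solution 6)/(factor to solution 2) = 1.25 × 10^5/25 = 5.00 × 10^3

5.00 × 10^3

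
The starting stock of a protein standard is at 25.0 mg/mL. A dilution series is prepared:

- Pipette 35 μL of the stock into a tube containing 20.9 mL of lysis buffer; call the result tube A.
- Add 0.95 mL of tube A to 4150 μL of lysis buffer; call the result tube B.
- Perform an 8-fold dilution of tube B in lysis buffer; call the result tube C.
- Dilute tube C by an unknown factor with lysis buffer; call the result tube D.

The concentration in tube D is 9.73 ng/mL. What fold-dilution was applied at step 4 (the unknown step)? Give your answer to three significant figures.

Step 1: 35 μL + 20.9 mL = 20935 μL total → factor 20935/35 = 598.14
Step 2: 0.95 mL + 4150 μL = 5.1 mL total → factor 5.1/0.95 = 5.3684
Step 3: 8-fold → factor 8
Step 4: unknown factor x
Product of known-step factors = 25689
Overall factor = 25.0 mg/mL / (9.73 ng/mL) = 2.5694 × 10^6
x = 2.5694 × 10^6 / 25689 = 100

100-fold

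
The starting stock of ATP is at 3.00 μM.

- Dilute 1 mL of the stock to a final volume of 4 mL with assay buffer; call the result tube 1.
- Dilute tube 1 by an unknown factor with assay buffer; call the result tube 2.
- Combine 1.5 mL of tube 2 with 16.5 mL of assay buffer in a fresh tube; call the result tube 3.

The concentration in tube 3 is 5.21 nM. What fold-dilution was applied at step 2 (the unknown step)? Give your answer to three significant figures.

Step 1: 1 mL brought to 4 mL → factor 4/1 = 4
Step 2: unknown factor x
Step 3: 1.5 mL + 16.5 mL = 18 mL total → factor 18/1.5 = 12
Product of known-step factors = 48
Overall factor = 3.00 μM / (5.21 nM) = 575.82
x = 575.82 / 48 = 12.0

12.0-fold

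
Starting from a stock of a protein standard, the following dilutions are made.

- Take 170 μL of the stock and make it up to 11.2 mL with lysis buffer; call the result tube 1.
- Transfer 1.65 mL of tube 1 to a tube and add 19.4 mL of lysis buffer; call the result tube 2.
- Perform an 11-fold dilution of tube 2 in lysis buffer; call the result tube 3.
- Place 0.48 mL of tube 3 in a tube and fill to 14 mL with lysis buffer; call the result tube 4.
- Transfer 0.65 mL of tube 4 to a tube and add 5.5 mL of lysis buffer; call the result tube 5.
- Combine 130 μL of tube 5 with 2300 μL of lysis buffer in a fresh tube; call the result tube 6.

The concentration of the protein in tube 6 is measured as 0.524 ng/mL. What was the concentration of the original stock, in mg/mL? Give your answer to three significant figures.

25.0 mg/mL

Step 1: 170 μL brought to 11.2 mL → factor 11200/170 = 65.882
Step 2: 1.65 mL + 19.4 mL = 21.05 mL total → factor 21.05/1.65 = 12.758
Step 3: 11-fold → factor 11
Step 4: 0.48 mL brought to 14 mL → factor 14/0.48 = 29.167
Step 5: 0.65 mL + 5.5 mL = 6.15 mL total → factor 6.15/0.65 = 9.4615
Step 6: 130 μL + 2300 μL = 2430 μL total → factor 2430/130 = 18.692
Overall dilution factor = 65.882 × 12.758 × 11 × 29.167 × 9.4615 × 18.692 = 4.7692 × 10^7
Stock = 0.524 ng/mL × 4.7692 × 10^7 = 2.499 × 10^7 ng/mL = 25.0 mg/mL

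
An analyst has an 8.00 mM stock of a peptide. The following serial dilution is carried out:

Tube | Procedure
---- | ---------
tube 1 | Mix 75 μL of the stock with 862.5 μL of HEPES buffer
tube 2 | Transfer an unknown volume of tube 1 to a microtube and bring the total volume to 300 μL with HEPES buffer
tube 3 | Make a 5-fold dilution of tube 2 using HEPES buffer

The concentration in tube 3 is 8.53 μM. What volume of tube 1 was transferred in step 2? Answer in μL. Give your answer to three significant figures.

Step 1: 75 μL + 862.5 μL = 937.5 μL total → factor 937.5/75 = 12.5
Step 2: v brought to 300 μL → factor = 300 μL/v
Step 3: 5-fold → factor 5
Product of known-step factors = 62.5
Overall factor = 8.00 mM / (8.53 μM) = 937.87
Step-2 factor = 937.87 / 62.5 = 15.006
v = 300 μL / 15.006 = 20.0 μL

20.0 μL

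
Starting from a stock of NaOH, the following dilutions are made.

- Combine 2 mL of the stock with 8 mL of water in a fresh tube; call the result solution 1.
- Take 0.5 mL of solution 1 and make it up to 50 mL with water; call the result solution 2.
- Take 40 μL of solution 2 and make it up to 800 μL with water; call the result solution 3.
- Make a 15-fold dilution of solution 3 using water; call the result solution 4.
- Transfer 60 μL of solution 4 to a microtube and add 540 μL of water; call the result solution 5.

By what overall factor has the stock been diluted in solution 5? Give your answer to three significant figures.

1.50 × 10^6

Step 1: 2 mL + 8 mL = 10 mL total → factor 10/2 = 5
Step 2: 0.5 mL brought to 50 mL → factor 50/0.5 = 100
Step 3: 40 μL brought to 800 μL → factor 800/40 = 20
Step 4: 15-fold → factor 15
Step 5: 60 μL + 540 μL = 600 μL total → factor 600/60 = 10
Overall dilution factor = 5 × 100 × 20 × 15 × 10 = 1.5 × 10^6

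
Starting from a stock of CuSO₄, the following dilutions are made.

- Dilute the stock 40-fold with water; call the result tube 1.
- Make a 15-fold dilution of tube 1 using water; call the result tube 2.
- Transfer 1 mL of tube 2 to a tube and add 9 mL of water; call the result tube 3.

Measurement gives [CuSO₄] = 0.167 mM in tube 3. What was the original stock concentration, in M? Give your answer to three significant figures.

1.00 M

Step 1: 40-fold → factor 40
Step 2: 15-fold → factor 15
Step 3: 1 mL + 9 mL = 10 mL total → factor 10/1 = 10
Overall dilution factor = 40 × 15 × 10 = 6000
Stock = 0.167 mM × 6000 = 1002 mM = 1.00 M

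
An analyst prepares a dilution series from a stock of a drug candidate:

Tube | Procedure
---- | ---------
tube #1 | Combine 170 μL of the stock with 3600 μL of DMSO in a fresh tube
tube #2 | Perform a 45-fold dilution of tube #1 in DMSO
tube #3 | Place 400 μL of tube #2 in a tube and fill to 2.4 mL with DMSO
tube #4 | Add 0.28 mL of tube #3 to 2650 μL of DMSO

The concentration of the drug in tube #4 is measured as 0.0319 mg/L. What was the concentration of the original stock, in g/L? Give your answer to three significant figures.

2.00 g/L

Step 1: 170 μL + 3600 μL = 3770 μL total → factor 3770/170 = 22.176
Step 2: 45-fold → factor 45
Step 3: 400 μL brought to 2.4 mL → factor 2400/400 = 6
Step 4: 0.28 mL + 2650 μL = 2.93 mL total → factor 2.93/0.28 = 10.464
Overall dilution factor = 22.176 × 45 × 6 × 10.464 = 62656
Stock = 0.0319 mg/L × 62656 = 1999 mg/L = 2.00 g/L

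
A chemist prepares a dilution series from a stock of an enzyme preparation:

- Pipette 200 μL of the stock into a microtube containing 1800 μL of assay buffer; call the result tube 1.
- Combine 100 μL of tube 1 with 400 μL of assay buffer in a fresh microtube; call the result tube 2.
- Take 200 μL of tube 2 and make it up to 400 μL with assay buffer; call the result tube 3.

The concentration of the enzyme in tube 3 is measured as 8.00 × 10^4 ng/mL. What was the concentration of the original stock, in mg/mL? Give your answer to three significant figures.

Step 1: 200 μL + 1800 μL = 2000 μL total → factor 2000/200 = 10
Step 2: 100 μL + 400 μL = 500 μL total → factor 500/100 = 5
Step 3: 200 μL brought to 400 μL → factor 400/200 = 2
Overall dilution factor = 10 × 5 × 2 = 100
Stock = 8.00 × 10^4 ng/mL × 100 = 8.000 × 10^6 ng/mL = 8.00 mg/mL

8.00 mg/mL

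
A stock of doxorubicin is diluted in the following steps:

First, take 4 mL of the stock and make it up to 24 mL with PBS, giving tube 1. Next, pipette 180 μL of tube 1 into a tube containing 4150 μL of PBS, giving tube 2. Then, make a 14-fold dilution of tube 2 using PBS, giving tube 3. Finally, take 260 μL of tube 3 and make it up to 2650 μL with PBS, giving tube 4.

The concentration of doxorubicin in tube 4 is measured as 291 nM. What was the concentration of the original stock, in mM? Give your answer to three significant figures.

Step 1: 4 mL brought to 24 mL → factor 24/4 = 6
Step 2: 180 μL + 4150 μL = 4330 μL total → factor 4330/180 = 24.056
Step 3: 14-fold → factor 14
Step 4: 260 μL brought to 2650 μL → factor 2650/260 = 10.192
Overall dilution factor = 6 × 24.056 × 14 × 10.192 = 20595
Stock = 291 nM × 20595 = 5.993 × 10^6 nM = 5.99 mM

5.99 mM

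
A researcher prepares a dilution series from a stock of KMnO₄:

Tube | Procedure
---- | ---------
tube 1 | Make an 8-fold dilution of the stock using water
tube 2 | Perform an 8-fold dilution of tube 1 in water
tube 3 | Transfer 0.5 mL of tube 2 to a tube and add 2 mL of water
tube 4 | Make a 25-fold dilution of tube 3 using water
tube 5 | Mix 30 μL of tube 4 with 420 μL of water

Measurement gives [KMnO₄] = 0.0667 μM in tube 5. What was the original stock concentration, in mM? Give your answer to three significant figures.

8.00 mM

Step 1: 8-fold → factor 8
Step 2: 8-fold → factor 8
Step 3: 0.5 mL + 2 mL = 2.5 mL total → factor 2.5/0.5 = 5
Step 4: 25-fold → factor 25
Step 5: 30 μL + 420 μL = 450 μL total → factor 450/30 = 15
Overall dilution factor = 8 × 8 × 5 × 25 × 15 = 1.2 × 10^5
Stock = 0.0667 μM × 1.2 × 10^5 = 8004 μM = 8.00 mM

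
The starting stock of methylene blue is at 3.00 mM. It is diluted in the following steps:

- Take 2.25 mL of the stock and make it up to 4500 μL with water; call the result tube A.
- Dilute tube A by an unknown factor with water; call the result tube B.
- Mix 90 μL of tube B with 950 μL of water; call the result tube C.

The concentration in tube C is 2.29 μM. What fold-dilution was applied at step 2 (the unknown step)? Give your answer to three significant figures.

Step 1: 2.25 mL brought to 4500 μL → factor 4.5/2.25 = 2
Step 2: unknown factor x
Step 3: 90 μL + 950 μL = 1040 μL total → factor 1040/90 = 11.556
Product of known-step factors = 23.111
Overall factor = 3.00 mM / (2.29 μM) = 1310
x = 1310 / 23.111 = 56.7

56.7-fold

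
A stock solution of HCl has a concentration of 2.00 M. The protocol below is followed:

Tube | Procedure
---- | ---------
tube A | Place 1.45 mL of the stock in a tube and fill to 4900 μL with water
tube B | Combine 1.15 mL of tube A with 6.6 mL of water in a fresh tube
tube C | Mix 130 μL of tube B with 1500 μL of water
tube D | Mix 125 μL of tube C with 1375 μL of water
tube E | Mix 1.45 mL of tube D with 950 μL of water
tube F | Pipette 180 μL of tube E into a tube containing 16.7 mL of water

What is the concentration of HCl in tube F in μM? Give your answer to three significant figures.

Step 1: 1.45 mL brought to 4900 μL → factor 4.9/1.45 = 3.3793
Step 2: 1.15 mL + 6.6 mL = 7.75 mL total → factor 7.75/1.15 = 6.7391
Step 3: 130 μL + 1500 μL = 1630 μL total → factor 1630/130 = 12.538
Step 4: 125 μL + 1375 μL = 1500 μL total → factor 1500/125 = 12
Step 5: 1.45 mL + 950 μL = 2.4 mL total → factor 2.4/1.45 = 1.6552
Step 6: 180 μL + 16.7 mL = 16880 μL total → factor 16880/180 = 93.778
Dilution factor through tube F = 3.3793 × 6.7391 × 12.538 × 12 × 1.6552 × 93.778 = 5.3186 × 10^5
[tube F] = 2.00 M / 5.3186 × 10^5 = 3.760 × 10^-6 M = 3.76 μM

3.76 μM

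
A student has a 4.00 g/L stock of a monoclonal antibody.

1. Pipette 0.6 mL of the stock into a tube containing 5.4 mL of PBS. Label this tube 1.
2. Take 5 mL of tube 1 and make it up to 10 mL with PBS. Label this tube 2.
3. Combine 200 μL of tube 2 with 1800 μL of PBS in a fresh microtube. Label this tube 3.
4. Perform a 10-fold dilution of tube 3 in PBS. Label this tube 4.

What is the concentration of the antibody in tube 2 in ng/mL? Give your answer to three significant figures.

Step 1: 0.6 mL + 5.4 mL = 6 mL total → factor 6/0.6 = 10
Step 2: 5 mL brought to 10 mL → factor 10/5 = 2
Dilution factor through tube 2 = 10 × 2 = 20
[tube 2] = 4.00 g/L / 20 = 0.2000 g/L = 2.00 × 10^5 ng/mL

2.00 × 10^5 ng/mL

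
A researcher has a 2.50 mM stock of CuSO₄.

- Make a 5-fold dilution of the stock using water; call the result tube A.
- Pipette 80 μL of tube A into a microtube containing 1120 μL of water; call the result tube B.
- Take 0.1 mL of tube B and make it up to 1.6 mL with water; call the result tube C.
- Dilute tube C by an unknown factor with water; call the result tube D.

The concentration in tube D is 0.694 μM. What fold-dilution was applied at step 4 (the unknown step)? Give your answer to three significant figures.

3.00-fold

Step 1: 5-fold → factor 5
Step 2: 80 μL + 1120 μL = 1200 μL total → factor 1200/80 = 15
Step 3: 0.1 mL brought to 1.6 mL → factor 1.6/0.1 = 16
Step 4: unknown factor x
Product of known-step factors = 1200
Overall factor = 2.50 mM / (0.694 μM) = 3602.3
x = 3602.3 / 1200 = 3.00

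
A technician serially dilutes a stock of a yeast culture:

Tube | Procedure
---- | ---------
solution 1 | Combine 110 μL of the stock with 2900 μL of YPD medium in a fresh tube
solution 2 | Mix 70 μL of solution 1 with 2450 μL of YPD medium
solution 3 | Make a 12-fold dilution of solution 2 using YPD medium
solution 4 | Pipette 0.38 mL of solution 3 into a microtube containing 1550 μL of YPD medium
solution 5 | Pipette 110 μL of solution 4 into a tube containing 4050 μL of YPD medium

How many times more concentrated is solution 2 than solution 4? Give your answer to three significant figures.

Step 1: 110 μL + 2900 μL = 3010 μL total → factor 3010/110 = 27.364
Step 2: 70 μL + 2450 μL = 2520 μL total → factor 2520/70 = 36
Step 3: 12-fold → factor 12
Step 4: 0.38 mL + 1550 μL = 1.93 mL total → factor 1.93/0.38 = 5.0789
Dilution factor to solution 2 = 985.09; to solution 4 = 60039
[solution 2]/[solution 4] = (factor to solution 4)/(factor to solution 2) = 60039/985.09 = 60.9

60.9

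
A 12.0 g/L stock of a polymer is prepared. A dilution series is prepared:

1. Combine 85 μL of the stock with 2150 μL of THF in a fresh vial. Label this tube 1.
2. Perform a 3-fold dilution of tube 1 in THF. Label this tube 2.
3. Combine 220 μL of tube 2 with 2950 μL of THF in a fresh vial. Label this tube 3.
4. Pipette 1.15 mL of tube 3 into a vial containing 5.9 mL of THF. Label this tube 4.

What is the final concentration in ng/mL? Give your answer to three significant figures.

Step 1: 85 μL + 2150 μL = 2235 μL total → factor 2235/85 = 26.294
Step 2: 3-fold → factor 3
Step 3: 220 μL + 2950 μL = 3170 μL total → factor 3170/220 = 14.409
Step 4: 1.15 mL + 5.9 mL = 7.05 mL total → factor 7.05/1.15 = 6.1304
Overall dilution factor = 26.294 × 3 × 14.409 × 6.1304 = 6968
Final = 12.0 g/L / 6968 = 0.001722 g/L = 1.72 × 10^3 ng/mL

1.72 × 10^3 ng/mL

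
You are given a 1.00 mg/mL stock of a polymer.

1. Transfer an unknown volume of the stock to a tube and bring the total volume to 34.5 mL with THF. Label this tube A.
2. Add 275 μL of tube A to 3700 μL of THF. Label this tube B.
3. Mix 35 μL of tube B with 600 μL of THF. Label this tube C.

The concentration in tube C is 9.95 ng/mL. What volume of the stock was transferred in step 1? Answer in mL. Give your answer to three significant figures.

Step 1: v brought to 34.5 mL → factor = 34.5 mL/v
Step 2: 275 μL + 3700 μL = 3975 μL total → factor 3975/275 = 14.455
Step 3: 35 μL + 600 μL = 635 μL total → factor 635/35 = 18.143
Product of known-step factors = 262.25
Overall factor = 1.00 mg/mL / (9.95 ng/mL) = 1.005 × 10^5
Step-1 factor = 1.005 × 10^5 / 262.25 = 383.24
v = 34.5 mL / 383.24 = 0.0900 mL

0.0900 mL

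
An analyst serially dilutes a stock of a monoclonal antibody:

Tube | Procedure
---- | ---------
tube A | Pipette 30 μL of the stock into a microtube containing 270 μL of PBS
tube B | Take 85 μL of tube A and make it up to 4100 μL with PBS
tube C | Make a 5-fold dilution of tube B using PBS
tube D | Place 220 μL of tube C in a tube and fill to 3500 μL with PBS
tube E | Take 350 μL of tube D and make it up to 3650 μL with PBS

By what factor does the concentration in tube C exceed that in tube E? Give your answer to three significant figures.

Step 1: 30 μL + 270 μL = 300 μL total → factor 300/30 = 10
Step 2: 85 μL brought to 4100 μL → factor 4100/85 = 48.235
Step 3: 5-fold → factor 5
Step 4: 220 μL brought to 3500 μL → factor 3500/220 = 15.909
Step 5: 350 μL brought to 3650 μL → factor 3650/350 = 10.429
Dilution factor to tube C = 2411.8; to tube E = 4.0013 × 10^5
[tube C]/[tube E] = (factor to tube E)/(factor to tube C) = 4.0013 × 10^5/2411.8 = 166

166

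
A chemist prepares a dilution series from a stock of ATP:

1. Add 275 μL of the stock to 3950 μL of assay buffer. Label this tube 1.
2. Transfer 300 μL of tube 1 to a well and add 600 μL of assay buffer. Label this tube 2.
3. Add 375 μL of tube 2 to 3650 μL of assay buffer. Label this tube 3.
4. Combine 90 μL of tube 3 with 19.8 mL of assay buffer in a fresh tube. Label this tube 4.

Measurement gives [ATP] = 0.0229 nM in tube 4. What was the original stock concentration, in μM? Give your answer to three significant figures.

Step 1: 275 μL + 3950 μL = 4225 μL total → factor 4225/275 = 15.364
Step 2: 300 μL + 600 μL = 900 μL total → factor 900/300 = 3
Step 3: 375 μL + 3650 μL = 4025 μL total → factor 4025/375 = 10.733
Step 4: 90 μL + 19.8 mL = 19890 μL total → factor 19890/90 = 221
Overall dilution factor = 15.364 × 3 × 10.733 × 221 = 1.0933 × 10^5
Stock = 0.0229 nM × 1.0933 × 10^5 = 2504 nM = 2.50 μM

2.50 μM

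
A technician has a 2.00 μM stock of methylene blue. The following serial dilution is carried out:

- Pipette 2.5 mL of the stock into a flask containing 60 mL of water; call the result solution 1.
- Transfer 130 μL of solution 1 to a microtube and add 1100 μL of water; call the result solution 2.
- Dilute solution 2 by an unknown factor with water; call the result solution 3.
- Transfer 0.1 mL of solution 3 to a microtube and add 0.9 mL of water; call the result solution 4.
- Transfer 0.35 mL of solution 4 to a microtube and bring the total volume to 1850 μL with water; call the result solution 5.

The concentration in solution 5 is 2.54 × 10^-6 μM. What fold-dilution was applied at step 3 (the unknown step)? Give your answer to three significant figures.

63.0-fold

Step 1: 2.5 mL + 60 mL = 62.5 mL total → factor 62.5/2.5 = 25
Step 2: 130 μL + 1100 μL = 1230 μL total → factor 1230/130 = 9.4615
Step 3: unknown factor x
Step 4: 0.1 mL + 0.9 mL = 1 mL total → factor 1/0.1 = 10
Step 5: 0.35 mL brought to 1850 μL → factor 1.85/0.35 = 5.2857
Product of known-step factors = 12503
Overall factor = 2.00 μM / (2.54 × 10^-6 μM) = 7.874 × 10^5
x = 7.874 × 10^5 / 12503 = 63.0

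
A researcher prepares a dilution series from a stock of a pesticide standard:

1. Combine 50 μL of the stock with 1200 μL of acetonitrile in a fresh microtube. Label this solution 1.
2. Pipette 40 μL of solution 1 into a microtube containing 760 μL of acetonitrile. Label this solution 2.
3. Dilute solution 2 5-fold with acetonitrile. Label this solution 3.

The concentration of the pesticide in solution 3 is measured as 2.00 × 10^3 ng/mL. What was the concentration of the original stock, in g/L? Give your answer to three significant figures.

5.00 g/L

Step 1: 50 μL + 1200 μL = 1250 μL total → factor 1250/50 = 25
Step 2: 40 μL + 760 μL = 800 μL total → factor 800/40 = 20
Step 3: 5-fold → factor 5
Overall dilution factor = 25 × 20 × 5 = 2500
Stock = 2.00 × 10^3 ng/mL × 2500 = 5.000 × 10^6 ng/mL = 5.00 g/L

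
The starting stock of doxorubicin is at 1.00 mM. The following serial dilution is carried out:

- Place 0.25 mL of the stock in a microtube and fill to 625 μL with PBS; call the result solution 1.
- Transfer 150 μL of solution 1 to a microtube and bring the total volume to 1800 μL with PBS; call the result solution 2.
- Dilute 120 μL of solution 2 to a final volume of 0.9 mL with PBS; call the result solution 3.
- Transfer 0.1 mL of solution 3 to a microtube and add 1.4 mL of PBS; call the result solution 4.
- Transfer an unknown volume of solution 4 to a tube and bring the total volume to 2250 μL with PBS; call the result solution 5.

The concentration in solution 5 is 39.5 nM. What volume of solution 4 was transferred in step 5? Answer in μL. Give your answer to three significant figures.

300 μL

Step 1: 0.25 mL brought to 625 μL → factor 0.625/0.25 = 2.5
Step 2: 150 μL brought to 1800 μL → factor 1800/150 = 12
Step 3: 120 μL brought to 0.9 mL → factor 900/120 = 7.5
Step 4: 0.1 mL + 1.4 mL = 1.5 mL total → factor 1.5/0.1 = 15
Step 5: v brought to 2250 μL → factor = 2250 μL/v
Product of known-step factors = 3375
Overall factor = 1.00 mM / (39.5 nM) = 25316
Step-5 factor = 25316 / 3375 = 7.5012
v = 2250 μL / 7.5012 = 300 μL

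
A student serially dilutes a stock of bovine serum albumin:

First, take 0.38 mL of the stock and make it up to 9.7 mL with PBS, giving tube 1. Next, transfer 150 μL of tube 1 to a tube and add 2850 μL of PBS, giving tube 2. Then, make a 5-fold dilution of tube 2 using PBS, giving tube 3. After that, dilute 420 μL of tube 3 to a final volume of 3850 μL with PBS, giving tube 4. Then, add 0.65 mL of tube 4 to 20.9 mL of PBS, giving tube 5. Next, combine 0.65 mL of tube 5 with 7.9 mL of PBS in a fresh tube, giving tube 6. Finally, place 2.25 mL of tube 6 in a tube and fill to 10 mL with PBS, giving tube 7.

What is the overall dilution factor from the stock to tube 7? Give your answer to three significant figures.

4.54 × 10^7

Step 1: 0.38 mL brought to 9.7 mL → factor 9.7/0.38 = 25.526
Step 2: 150 μL + 2850 μL = 3000 μL total → factor 3000/150 = 20
Step 3: 5-fold → factor 5
Step 4: 420 μL brought to 3850 μL → factor 3850/420 = 9.1667
Step 5: 0.65 mL + 20.9 mL = 21.55 mL total → factor 21.55/0.65 = 33.154
Step 6: 0.65 mL + 7.9 mL = 8.55 mL total → factor 8.55/0.65 = 13.154
Step 7: 2.25 mL brought to 10 mL → factor 10/2.25 = 4.4444
Overall dilution factor = 25.526 × 20 × 5 × 9.1667 × 33.154 × 13.154 × 4.4444 = 4.5353 × 10^7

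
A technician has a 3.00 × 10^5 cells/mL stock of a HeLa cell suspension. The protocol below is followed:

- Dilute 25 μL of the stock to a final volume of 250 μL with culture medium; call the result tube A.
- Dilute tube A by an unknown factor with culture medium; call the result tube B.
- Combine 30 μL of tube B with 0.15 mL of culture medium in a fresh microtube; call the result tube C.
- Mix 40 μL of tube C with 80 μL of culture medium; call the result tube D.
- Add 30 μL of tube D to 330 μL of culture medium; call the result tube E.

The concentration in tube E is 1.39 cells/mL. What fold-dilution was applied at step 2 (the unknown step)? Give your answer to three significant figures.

99.9-fold

Step 1: 25 μL brought to 250 μL → factor 250/25 = 10
Step 2: unknown factor x
Step 3: 30 μL + 0.15 mL = 180 μL total → factor 180/30 = 6
Step 4: 40 μL + 80 μL = 120 μL total → factor 120/40 = 3
Step 5: 30 μL + 330 μL = 360 μL total → factor 360/30 = 12
Product of known-step factors = 2160
Overall factor = 3.00 × 10^5 cells/mL / (1.39 cells/mL) = 2.1583 × 10^5
x = 2.1583 × 10^5 / 2160 = 99.9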